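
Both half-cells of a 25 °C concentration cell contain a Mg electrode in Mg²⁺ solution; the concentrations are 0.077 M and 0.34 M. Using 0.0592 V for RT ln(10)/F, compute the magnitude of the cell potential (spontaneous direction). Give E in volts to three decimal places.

+0.019 V

For a concentration cell E°cell = 0. The 0.34 M side is the cathode (reduction is favoured where [Mg²⁺] is higher).
With n = 2, E = −(0.0592/2) log([Mg²⁺]ₐₙ/[Mg²⁺]꜀ₐₜ) = −(0.0592/2) log(0.077/0.34) = −(0.0592/2)(-0.645) = +0.019 V.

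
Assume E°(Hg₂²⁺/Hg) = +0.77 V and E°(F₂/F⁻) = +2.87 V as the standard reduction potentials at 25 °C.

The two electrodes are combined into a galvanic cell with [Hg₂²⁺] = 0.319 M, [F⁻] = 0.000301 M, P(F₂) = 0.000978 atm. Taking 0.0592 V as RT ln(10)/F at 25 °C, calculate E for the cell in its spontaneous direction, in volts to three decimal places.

F₂/F⁻ is the cathode (higher E°), Hg₂²⁺/Hg the anode: E°cell = +2.87 − (+0.77) = +2.10 V, n = 2.
Overall: F₂(g) + 2 Hg(l) → 2 F⁻(aq) + Hg₂²⁺(aq)
Q = [F⁻]^2·[Hg₂²⁺] / (P(F₂)); log Q = -4.529.
E = E° − (0.0592/n) log Q = +2.10 − (0.0592/2)(-4.529) = +2.234 V.

+2.234 V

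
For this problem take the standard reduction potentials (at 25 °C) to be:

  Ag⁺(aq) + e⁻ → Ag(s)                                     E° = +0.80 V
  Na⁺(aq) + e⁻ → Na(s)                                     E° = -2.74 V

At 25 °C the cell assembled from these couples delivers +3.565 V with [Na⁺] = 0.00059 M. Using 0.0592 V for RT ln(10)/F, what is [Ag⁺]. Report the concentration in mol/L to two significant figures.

Ag⁺/Ag is the cathode, Na⁺/Na the anode: E°cell = +3.54 V, n = 1.
Overall reaction: Ag⁺(aq) + Na(s) → Ag(s) + Na⁺(aq); Q = [Na⁺]^1/[Ag⁺]^1.
From E = E° − (0.0592/n) log Q: log Q = (E° − E)·n/0.0592 = (+3.54 − (+3.565))·1/0.0592 = -0.4223.
So 1·log[Ag⁺] = 1·log(0.00059) − log Q = -3.2291 − (-0.4223) = -2.8068; [Ag⁺] = 10^(-2.8068) ≈ 0.0016 M.

0.0016 M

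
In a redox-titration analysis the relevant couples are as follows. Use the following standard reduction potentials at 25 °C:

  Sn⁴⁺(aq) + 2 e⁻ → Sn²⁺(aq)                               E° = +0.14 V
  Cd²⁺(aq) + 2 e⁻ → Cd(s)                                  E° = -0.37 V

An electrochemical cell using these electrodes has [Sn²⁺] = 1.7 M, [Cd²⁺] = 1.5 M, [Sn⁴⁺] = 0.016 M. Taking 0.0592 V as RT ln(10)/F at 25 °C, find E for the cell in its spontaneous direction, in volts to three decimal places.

Sn⁴⁺/Sn²⁺ is the cathode (higher E°), Cd²⁺/Cd the anode: E°cell = +0.14 − (-0.37) = +0.51 V, n = 2.
Overall: Sn⁴⁺(aq) + Cd(s) → Sn²⁺(aq) + Cd²⁺(aq)
Q = [Sn²⁺]·[Cd²⁺] / ([Sn⁴⁺]); log Q = 2.202.
E = E° − (0.0592/n) log Q = +0.51 − (0.0592/2)(2.202) = +0.445 V.

+0.445 V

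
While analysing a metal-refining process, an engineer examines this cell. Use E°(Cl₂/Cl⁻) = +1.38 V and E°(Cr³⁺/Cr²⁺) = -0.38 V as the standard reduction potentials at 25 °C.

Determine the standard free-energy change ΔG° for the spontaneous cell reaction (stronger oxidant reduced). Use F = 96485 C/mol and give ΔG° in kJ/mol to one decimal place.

Cl₂/Cl⁻ (E° = +1.38 V) is the cathode; Cr³⁺/Cr²⁺ (E° = -0.38 V) is the anode, so E°cell = +1.76 V.
Balancing electrons gives n = 2 (lcm of 2 and 1).
ΔG° = −nFE° = −(2)(96485)(+1.76) = -339,627 J = -339.6 kJ/mol.

-339.6 kJ/mol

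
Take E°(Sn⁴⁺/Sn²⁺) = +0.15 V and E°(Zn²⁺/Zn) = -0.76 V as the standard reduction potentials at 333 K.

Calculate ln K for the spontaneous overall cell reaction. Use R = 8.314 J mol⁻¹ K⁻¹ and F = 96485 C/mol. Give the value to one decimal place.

63.4

Cathode: Sn⁴⁺/Sn²⁺; anode: Zn²⁺/Zn. E°cell = (+0.15) − (-0.76) = +0.91 V, with n = 2.
ΔG° = −nFE° = −RT ln K, so ln K = nFE°/(RT) = (2)(96485)(+0.91) / ((8.314)(333)) = 63.427.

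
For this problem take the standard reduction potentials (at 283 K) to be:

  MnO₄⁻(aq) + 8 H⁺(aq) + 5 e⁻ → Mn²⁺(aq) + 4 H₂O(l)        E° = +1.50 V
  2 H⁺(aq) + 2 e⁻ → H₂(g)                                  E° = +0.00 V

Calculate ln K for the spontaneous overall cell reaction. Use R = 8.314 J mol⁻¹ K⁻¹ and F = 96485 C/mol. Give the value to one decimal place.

Cathode: MnO₄⁻/Mn²⁺; anode: H⁺/H₂. E°cell = (+1.50) − (+0.00) = +1.50 V, with n = 10.
ΔG° = −nFE° = −RT ln K, so ln K = nFE°/(RT) = (10)(96485)(+1.50) / ((8.314)(283)) = 615.113.

615.1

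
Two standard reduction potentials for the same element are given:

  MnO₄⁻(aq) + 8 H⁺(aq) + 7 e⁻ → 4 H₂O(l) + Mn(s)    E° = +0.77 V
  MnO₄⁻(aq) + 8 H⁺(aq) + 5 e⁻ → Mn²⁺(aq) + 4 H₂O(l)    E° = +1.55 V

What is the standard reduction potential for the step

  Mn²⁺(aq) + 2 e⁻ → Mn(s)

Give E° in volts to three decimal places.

Sequential free energies add, so n₃E°₃ = n₁E°₁ + n₂E°₂.
With n₃ = 7, and the known step contributing 5×(+1.55) V, the unknown satisfies 2·E° = 7×(+0.77) − 5×(+1.55) = -2.360.
E° = -2.360 / 2 = -1.180 V.

-1.180 V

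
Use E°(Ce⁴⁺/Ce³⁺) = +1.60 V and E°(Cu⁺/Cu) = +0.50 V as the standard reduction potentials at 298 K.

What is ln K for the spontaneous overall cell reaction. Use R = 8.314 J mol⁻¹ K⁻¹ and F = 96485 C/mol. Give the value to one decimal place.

42.8

Cathode: Ce⁴⁺/Ce³⁺; anode: Cu⁺/Cu. E°cell = (+1.60) − (+0.50) = +1.10 V, with n = 1.
ΔG° = −nFE° = −RT ln K, so ln K = nFE°/(RT) = (1)(96485)(+1.10) / ((8.314)(298)) = 42.838.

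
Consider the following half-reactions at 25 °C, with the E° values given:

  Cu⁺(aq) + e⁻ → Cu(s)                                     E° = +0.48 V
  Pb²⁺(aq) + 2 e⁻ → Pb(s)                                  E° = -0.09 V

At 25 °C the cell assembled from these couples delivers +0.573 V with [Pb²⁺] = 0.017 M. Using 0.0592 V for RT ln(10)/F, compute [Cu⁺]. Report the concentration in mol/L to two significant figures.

0.15 M

Cu⁺/Cu is the cathode, Pb²⁺/Pb the anode: E°cell = +0.57 V, n = 2.
Overall reaction: 2 Cu⁺(aq) + Pb(s) → 2 Cu(s) + Pb²⁺(aq); Q = [Pb²⁺]^1/[Cu⁺]^2.
From E = E° − (0.0592/n) log Q: log Q = (E° − E)·n/0.0592 = (+0.57 − (+0.573))·2/0.0592 = -0.1014.
So 2·log[Cu⁺] = 1·log(0.017) − log Q = -1.7696 − (-0.1014) = -1.6682; log[Cu⁺] = -1.6682 / 2 = -0.8341; [Cu⁺] = 10^(-0.8341) ≈ 0.15 M.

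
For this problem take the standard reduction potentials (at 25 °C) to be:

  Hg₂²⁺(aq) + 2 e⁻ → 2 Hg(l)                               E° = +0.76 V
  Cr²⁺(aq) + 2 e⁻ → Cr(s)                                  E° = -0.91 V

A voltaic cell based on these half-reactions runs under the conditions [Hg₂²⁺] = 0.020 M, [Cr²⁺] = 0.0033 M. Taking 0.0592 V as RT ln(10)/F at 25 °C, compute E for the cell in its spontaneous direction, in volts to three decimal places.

+1.693 V

Hg₂²⁺/Hg is the cathode (higher E°), Cr²⁺/Cr the anode: E°cell = +0.76 − (-0.91) = +1.67 V, n = 2.
Overall: Hg₂²⁺(aq) + Cr(s) → 2 Hg(l) + Cr²⁺(aq)
Q = [Cr²⁺] / ([Hg₂²⁺]); log Q = -0.783.
E = E° − (0.0592/n) log Q = +1.67 − (0.0592/2)(-0.783) = +1.693 V.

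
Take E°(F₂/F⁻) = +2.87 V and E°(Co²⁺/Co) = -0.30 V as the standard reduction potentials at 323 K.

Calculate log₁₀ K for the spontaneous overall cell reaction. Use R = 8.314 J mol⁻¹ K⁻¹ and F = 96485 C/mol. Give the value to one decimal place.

Cathode: F₂/F⁻; anode: Co²⁺/Co. E°cell = (+2.87) − (-0.30) = +3.17 V, with n = 2.
ΔG° = −nFE° = −RT ln K, so ln K = nFE°/(RT) = (2)(96485)(+3.17) / ((8.314)(323)) = 227.791.
log₁₀ K = 227.791 / ln 10 = 98.9.

98.9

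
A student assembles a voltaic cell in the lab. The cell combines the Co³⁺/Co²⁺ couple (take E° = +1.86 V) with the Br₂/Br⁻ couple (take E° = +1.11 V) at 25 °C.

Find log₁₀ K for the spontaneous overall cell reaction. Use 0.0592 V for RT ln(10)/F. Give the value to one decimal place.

Cathode: Co³⁺/Co²⁺; anode: Br₂/Br⁻. E°cell = +0.75 V, n = 2.
log K = nE°cell / 0.0592 = (2)(+0.75) / 0.0592 = 25.3.

25.3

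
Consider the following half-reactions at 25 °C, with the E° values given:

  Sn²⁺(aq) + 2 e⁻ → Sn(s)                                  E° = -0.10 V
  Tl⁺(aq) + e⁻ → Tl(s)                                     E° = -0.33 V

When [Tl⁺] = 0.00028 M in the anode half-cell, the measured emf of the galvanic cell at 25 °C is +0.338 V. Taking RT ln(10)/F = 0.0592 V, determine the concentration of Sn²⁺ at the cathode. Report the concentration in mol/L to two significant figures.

Sn²⁺/Sn is the cathode, Tl⁺/Tl the anode: E°cell = +0.23 V, n = 2.
Overall reaction: Sn²⁺(aq) + 2 Tl(s) → Sn(s) + 2 Tl⁺(aq); Q = [Tl⁺]^2/[Sn²⁺]^1.
From E = E° − (0.0592/n) log Q: log Q = (E° − E)·n/0.0592 = (+0.23 − (+0.338))·2/0.0592 = -3.6486.
So 1·log[Sn²⁺] = 2·log(0.00028) − log Q = -7.1057 − (-3.6486) = -3.4571; [Sn²⁺] = 10^(-3.4571) ≈ 0.00035 M.

0.00035 M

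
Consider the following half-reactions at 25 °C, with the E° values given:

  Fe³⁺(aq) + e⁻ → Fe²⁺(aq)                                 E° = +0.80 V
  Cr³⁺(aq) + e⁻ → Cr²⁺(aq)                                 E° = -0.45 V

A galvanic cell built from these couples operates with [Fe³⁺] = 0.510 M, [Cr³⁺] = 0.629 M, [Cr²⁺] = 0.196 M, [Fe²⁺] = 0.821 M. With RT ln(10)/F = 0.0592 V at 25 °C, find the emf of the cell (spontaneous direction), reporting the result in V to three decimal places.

+1.208 V

Fe³⁺/Fe²⁺ is the cathode (higher E°), Cr³⁺/Cr²⁺ the anode: E°cell = +0.80 − (-0.45) = +1.25 V, n = 1.
Overall: Fe³⁺(aq) + Cr²⁺(aq) → Fe²⁺(aq) + Cr³⁺(aq)
Q = [Fe²⁺]·[Cr³⁺] / ([Fe³⁺]·[Cr²⁺]); log Q = 0.713.
E = E° − (0.0592/n) log Q = +1.25 − (0.0592/1)(0.713) = +1.208 V.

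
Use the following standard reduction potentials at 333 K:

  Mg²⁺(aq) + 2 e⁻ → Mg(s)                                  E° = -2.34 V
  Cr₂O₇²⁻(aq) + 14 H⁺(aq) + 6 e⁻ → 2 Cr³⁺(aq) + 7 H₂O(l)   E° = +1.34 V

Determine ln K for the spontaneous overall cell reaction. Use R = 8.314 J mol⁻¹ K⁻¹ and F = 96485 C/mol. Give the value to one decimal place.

769.5

Cathode: Cr₂O₇²⁻/Cr³⁺; anode: Mg²⁺/Mg. E°cell = (+1.34) − (-2.34) = +3.68 V, with n = 6.
ΔG° = −nFE° = −RT ln K, so ln K = nFE°/(RT) = (6)(96485)(+3.68) / ((8.314)(333)) = 769.493.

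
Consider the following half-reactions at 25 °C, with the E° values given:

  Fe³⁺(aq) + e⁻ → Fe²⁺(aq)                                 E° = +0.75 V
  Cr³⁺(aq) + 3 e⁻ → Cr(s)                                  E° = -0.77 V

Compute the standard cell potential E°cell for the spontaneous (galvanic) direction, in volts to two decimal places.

The Fe³⁺/Fe²⁺ couple has the higher reduction potential, so it is the cathode; Cr³⁺/Cr is oxidised at the anode.
E°cell = E°(cathode) − E°(anode) = (+0.75) − (-0.77) = +1.52 V.

+1.52 V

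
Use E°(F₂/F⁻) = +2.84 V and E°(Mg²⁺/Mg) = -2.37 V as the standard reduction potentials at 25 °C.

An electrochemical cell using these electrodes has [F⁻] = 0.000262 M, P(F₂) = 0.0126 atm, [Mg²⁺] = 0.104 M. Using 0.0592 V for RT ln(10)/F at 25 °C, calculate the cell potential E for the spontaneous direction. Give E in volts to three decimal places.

F₂/F⁻ is the cathode (higher E°), Mg²⁺/Mg the anode: E°cell = +2.84 − (-2.37) = +5.21 V, n = 2.
Overall: F₂(g) + Mg(s) → 2 F⁻(aq) + Mg²⁺(aq)
Q = [F⁻]^2·[Mg²⁺] / (P(F₂)); log Q = -6.247.
E = E° − (0.0592/n) log Q = +5.21 − (0.0592/2)(-6.247) = +5.395 V.

+5.395 V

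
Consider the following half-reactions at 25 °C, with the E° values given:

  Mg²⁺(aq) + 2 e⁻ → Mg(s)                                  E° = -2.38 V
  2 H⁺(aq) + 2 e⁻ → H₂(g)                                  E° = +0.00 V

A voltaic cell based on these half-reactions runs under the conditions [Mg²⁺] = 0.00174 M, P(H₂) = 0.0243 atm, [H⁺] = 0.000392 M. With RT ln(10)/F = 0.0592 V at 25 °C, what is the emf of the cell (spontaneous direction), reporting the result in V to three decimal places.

H⁺/H₂ is the cathode (higher E°), Mg²⁺/Mg the anode: E°cell = +0.00 − (-2.38) = +2.38 V, n = 2.
Overall: 2 H⁺(aq) + Mg(s) → H₂(g) + Mg²⁺(aq)
Q = P(H₂)·[Mg²⁺] / ([H⁺]^2); log Q = 2.440.
E = E° − (0.0592/n) log Q = +2.38 − (0.0592/2)(2.440) = +2.308 V.

+2.308 V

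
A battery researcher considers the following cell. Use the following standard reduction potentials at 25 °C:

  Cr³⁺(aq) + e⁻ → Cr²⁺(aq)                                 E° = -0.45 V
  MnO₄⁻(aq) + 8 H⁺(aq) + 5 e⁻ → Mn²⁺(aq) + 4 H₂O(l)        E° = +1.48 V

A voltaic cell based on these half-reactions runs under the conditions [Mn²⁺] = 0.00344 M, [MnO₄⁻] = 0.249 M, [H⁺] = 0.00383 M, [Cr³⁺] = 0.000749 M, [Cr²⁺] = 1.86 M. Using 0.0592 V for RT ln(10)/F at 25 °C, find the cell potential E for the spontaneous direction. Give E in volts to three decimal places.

MnO₄⁻/Mn²⁺ is the cathode (higher E°), Cr³⁺/Cr²⁺ the anode: E°cell = +1.48 − (-0.45) = +1.93 V, n = 5.
Overall: MnO₄⁻(aq) + 8 H⁺(aq) + 5 Cr²⁺(aq) → Mn²⁺(aq) + 4 H₂O(l) + 5 Cr³⁺(aq)
Q = [Mn²⁺]·[Cr³⁺]^5 / ([MnO₄⁻]·[H⁺]^8·[Cr²⁺]^5); log Q = 0.500.
E = E° − (0.0592/n) log Q = +1.93 − (0.0592/5)(0.500) = +1.924 V.

+1.924 V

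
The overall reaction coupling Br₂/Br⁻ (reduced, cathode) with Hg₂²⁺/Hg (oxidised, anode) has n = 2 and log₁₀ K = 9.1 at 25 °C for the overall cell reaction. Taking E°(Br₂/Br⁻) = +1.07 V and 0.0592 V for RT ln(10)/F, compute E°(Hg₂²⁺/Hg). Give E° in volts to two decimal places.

E°cell = (0.0592/n)·log K = (0.0592/2)(9.1) = +0.269 V.
Since Br₂/Br⁻ is the cathode and Hg₂²⁺/Hg the anode, E°cell = E°(Br₂/Br⁻) − E°(Hg₂²⁺/Hg).
So E°(Hg₂²⁺/Hg) = E°(Br₂/Br⁻) − E°cell = (+1.07) − (+0.269) = +0.80 V.

+0.80 V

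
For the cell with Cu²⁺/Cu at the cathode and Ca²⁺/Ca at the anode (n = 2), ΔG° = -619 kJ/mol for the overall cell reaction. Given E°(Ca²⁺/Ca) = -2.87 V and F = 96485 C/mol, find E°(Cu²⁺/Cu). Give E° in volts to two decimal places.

E°cell = −ΔG°/(nF) = −(-619×10³)/((2)(96485)) = +3.208 V.
Since Cu²⁺/Cu is the cathode and Ca²⁺/Ca the anode, E°cell = E°(Cu²⁺/Cu) − E°(Ca²⁺/Ca).
So E°(Cu²⁺/Cu) = E°cell + E°(Ca²⁺/Ca) = +3.208 + (-2.87) = +0.34 V.

+0.34 V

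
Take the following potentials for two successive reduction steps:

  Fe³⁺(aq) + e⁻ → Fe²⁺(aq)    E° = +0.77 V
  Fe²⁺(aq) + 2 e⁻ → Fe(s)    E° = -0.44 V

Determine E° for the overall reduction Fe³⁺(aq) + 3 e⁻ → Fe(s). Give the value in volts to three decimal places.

-0.037 V

Standard free energies of sequential steps add: ΔG°₃ = ΔG°₁ + ΔG°₂, so n₃E°₃ = n₁E°₁ + n₂E°₂.
E°₃ = (1×+0.77 + 2×-0.44) / 3 = (-0.110) / 3 = -0.037 V.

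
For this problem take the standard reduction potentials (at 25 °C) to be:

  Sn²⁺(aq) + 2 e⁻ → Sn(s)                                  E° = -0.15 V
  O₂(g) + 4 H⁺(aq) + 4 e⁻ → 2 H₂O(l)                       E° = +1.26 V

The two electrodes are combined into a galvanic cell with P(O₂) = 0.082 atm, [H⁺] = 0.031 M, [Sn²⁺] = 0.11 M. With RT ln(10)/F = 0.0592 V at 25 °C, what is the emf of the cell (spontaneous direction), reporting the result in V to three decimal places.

+1.333 V

O₂/H₂O is the cathode (higher E°), Sn²⁺/Sn the anode: E°cell = +1.26 − (-0.15) = +1.41 V, n = 4.
Overall: O₂(g) + 4 H⁺(aq) + 2 Sn(s) → 2 H₂O(l) + 2 Sn²⁺(aq)
Q = [Sn²⁺]^2 / (P(O₂)·[H⁺]^4); log Q = 5.204.
E = E° − (0.0592/n) log Q = +1.41 − (0.0592/4)(5.204) = +1.333 V.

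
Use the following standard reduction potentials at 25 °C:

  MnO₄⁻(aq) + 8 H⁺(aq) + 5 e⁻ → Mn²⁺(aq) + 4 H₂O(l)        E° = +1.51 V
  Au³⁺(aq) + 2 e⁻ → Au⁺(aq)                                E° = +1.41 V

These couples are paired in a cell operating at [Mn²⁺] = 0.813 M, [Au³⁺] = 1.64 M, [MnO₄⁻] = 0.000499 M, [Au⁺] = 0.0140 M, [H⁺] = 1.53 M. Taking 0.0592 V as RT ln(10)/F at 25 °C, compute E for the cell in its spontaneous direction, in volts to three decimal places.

MnO₄⁻/Mn²⁺ is the cathode (higher E°), Au³⁺/Au⁺ the anode: E°cell = +1.51 − (+1.41) = +0.10 V, n = 10.
Overall: 2 MnO₄⁻(aq) + 16 H⁺(aq) + 5 Au⁺(aq) → 2 Mn²⁺(aq) + 8 H₂O(l) + 5 Au³⁺(aq)
Q = [Mn²⁺]^2·[Au³⁺]^5 / ([MnO₄⁻]^2·[H⁺]^16·[Au⁺]^5); log Q = 13.812.
E = E° − (0.0592/n) log Q = +0.10 − (0.0592/10)(13.812) = +0.018 V.

+0.018 V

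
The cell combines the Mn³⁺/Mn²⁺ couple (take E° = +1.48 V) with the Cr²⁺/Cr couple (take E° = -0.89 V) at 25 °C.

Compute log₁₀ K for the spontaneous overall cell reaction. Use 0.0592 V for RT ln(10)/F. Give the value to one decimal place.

Cathode: Mn³⁺/Mn²⁺; anode: Cr²⁺/Cr. E°cell = +2.37 V, n = 2.
log K = nE°cell / 0.0592 = (2)(+2.37) / 0.0592 = 80.1.

80.1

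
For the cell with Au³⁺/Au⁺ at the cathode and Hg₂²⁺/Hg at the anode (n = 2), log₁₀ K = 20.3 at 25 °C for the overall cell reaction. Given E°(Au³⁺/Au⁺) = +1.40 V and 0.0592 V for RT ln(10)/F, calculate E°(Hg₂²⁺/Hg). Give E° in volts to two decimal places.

E°cell = (0.0592/n)·log K = (0.0592/2)(20.3) = +0.601 V.
Since Au³⁺/Au⁺ is the cathode and Hg₂²⁺/Hg the anode, E°cell = E°(Au³⁺/Au⁺) − E°(Hg₂²⁺/Hg).
So E°(Hg₂²⁺/Hg) = E°(Au³⁺/Au⁺) − E°cell = (+1.40) − (+0.601) = +0.80 V.

+0.80 V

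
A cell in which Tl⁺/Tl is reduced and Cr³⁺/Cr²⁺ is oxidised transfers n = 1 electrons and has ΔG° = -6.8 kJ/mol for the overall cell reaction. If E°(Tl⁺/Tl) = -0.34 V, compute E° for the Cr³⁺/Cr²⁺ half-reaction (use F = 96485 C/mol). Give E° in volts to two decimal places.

-0.41 V

E°cell = −ΔG°/(nF) = −(-6.8×10³)/((1)(96485)) = +0.070 V.
Since Tl⁺/Tl is the cathode and Cr³⁺/Cr²⁺ the anode, E°cell = E°(Tl⁺/Tl) − E°(Cr³⁺/Cr²⁺).
So E°(Cr³⁺/Cr²⁺) = E°(Tl⁺/Tl) − E°cell = (-0.34) − (+0.070) = -0.41 V.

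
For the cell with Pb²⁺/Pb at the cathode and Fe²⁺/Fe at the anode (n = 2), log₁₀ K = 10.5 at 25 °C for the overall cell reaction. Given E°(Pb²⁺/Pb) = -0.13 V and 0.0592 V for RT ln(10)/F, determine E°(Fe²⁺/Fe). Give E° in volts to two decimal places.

E°cell = (0.0592/n)·log K = (0.0592/2)(10.5) = +0.311 V.
Since Pb²⁺/Pb is the cathode and Fe²⁺/Fe the anode, E°cell = E°(Pb²⁺/Pb) − E°(Fe²⁺/Fe).
So E°(Fe²⁺/Fe) = E°(Pb²⁺/Pb) − E°cell = (-0.13) − (+0.311) = -0.44 V.

-0.44 V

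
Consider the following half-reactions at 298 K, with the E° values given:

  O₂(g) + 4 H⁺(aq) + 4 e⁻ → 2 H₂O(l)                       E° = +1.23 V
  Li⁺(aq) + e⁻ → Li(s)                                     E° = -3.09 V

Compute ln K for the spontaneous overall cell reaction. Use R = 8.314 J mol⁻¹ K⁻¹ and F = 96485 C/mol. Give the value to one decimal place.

672.9

Cathode: O₂/H₂O; anode: Li⁺/Li. E°cell = (+1.23) − (-3.09) = +4.32 V, with n = 4.
ΔG° = −nFE° = −RT ln K, so ln K = nFE°/(RT) = (4)(96485)(+4.32) / ((8.314)(298)) = 672.941.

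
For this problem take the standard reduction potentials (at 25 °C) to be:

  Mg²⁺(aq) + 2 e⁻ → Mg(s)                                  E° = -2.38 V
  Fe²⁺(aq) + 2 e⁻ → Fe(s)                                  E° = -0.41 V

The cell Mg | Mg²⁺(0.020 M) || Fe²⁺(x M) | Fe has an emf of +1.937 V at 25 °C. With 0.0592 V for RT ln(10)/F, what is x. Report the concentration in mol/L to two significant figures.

Fe²⁺/Fe is the cathode, Mg²⁺/Mg the anode: E°cell = +1.97 V, n = 2.
Overall reaction: Fe²⁺(aq) + Mg(s) → Fe(s) + Mg²⁺(aq); Q = [Mg²⁺]^1/[Fe²⁺]^1.
From E = E° − (0.0592/n) log Q: log Q = (E° − E)·n/0.0592 = (+1.97 − (+1.937))·2/0.0592 = 1.1149.
So 1·log[Fe²⁺] = 1·log(0.02) − log Q = -1.6990 − (1.1149) = -2.8139; [Fe²⁺] = 10^(-2.8139) ≈ 0.0015 M.

0.0015 M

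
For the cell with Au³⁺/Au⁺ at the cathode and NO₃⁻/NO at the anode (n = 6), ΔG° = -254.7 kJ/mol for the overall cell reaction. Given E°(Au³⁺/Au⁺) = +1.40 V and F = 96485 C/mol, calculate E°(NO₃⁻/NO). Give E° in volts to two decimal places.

+0.96 V

E°cell = −ΔG°/(nF) = −(-254.7×10³)/((6)(96485)) = +0.440 V.
Since Au³⁺/Au⁺ is the cathode and NO₃⁻/NO the anode, E°cell = E°(Au³⁺/Au⁺) − E°(NO₃⁻/NO).
So E°(NO₃⁻/NO) = E°(Au³⁺/Au⁺) − E°cell = (+1.40) − (+0.440) = +0.96 V.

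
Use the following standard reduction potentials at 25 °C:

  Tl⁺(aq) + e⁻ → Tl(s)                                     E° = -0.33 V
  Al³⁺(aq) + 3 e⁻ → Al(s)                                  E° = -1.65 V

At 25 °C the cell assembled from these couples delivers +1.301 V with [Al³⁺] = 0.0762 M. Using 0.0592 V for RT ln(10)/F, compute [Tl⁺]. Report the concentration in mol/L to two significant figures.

Tl⁺/Tl is the cathode, Al³⁺/Al the anode: E°cell = +1.32 V, n = 3.
Overall reaction: 3 Tl⁺(aq) + Al(s) → 3 Tl(s) + Al³⁺(aq); Q = [Al³⁺]^1/[Tl⁺]^3.
From E = E° − (0.0592/n) log Q: log Q = (E° − E)·n/0.0592 = (+1.32 − (+1.301))·3/0.0592 = 0.9628.
So 3·log[Tl⁺] = 1·log(0.0762) − log Q = -1.1180 − (0.9628) = -2.0808; log[Tl⁺] = -2.0808 / 3 = -0.6936; [Tl⁺] = 10^(-0.6936) ≈ 0.20 M.

0.20 M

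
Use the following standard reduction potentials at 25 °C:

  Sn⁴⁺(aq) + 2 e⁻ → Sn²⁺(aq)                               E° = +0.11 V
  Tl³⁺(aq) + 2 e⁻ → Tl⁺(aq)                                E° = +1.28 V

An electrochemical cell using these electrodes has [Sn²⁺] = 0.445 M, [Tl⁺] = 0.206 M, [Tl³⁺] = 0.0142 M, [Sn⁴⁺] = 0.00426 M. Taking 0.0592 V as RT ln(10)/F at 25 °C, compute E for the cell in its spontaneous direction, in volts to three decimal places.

+1.195 V

Tl³⁺/Tl⁺ is the cathode (higher E°), Sn⁴⁺/Sn²⁺ the anode: E°cell = +1.28 − (+0.11) = +1.17 V, n = 2.
Overall: Tl³⁺(aq) + Sn²⁺(aq) → Tl⁺(aq) + Sn⁴⁺(aq)
Q = [Tl⁺]·[Sn⁴⁺] / ([Tl³⁺]·[Sn²⁺]); log Q = -0.857.
E = E° − (0.0592/n) log Q = +1.17 − (0.0592/2)(-0.857) = +1.195 V.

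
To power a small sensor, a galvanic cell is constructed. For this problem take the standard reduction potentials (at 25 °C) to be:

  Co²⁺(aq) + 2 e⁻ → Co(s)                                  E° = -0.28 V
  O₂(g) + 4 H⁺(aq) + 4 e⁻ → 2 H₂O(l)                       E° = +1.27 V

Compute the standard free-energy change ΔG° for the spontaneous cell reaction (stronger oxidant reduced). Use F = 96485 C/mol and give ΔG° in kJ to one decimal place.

-598.2 kJ

O₂/H₂O (E° = +1.27 V) is the cathode; Co²⁺/Co (E° = -0.28 V) is the anode, so E°cell = +1.55 V.
Balancing electrons gives n = 4 (lcm of 4 and 2).
ΔG° = −nFE° = −(4)(96485)(+1.55) = -598,207 J = -598.2 kJ.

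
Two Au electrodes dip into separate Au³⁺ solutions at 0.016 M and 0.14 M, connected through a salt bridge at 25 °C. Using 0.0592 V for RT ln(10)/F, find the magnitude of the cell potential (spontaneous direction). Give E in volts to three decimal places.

For a concentration cell E°cell = 0. The 0.14 M side is the cathode (reduction is favoured where [Au³⁺] is higher).
With n = 3, E = −(0.0592/3) log([Au³⁺]ₐₙ/[Au³⁺]꜀ₐₜ) = −(0.0592/3) log(0.016/0.14) = −(0.0592/3)(-0.942) = +0.019 V.

+0.019 V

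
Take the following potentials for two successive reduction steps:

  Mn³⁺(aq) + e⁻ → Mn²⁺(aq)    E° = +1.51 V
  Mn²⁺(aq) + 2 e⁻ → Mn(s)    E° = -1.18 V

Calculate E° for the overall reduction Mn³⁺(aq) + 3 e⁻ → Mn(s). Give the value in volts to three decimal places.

-0.283 V

Standard free energies of sequential steps add: ΔG°₃ = ΔG°₁ + ΔG°₂, so n₃E°₃ = n₁E°₁ + n₂E°₂.
E°₃ = (1×+1.51 + 2×-1.18) / 3 = (-0.850) / 3 = -0.283 V.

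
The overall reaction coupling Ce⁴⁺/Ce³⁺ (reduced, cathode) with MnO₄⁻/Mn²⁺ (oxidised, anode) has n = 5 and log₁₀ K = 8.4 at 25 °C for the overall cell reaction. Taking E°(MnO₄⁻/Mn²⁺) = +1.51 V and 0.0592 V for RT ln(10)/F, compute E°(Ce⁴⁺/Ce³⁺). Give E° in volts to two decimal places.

+1.61 V

E°cell = (0.0592/n)·log K = (0.0592/5)(8.4) = +0.099 V.
Since Ce⁴⁺/Ce³⁺ is the cathode and MnO₄⁻/Mn²⁺ the anode, E°cell = E°(Ce⁴⁺/Ce³⁺) − E°(MnO₄⁻/Mn²⁺).
So E°(Ce⁴⁺/Ce³⁺) = E°cell + E°(MnO₄⁻/Mn²⁺) = +0.099 + (+1.51) = +1.61 V.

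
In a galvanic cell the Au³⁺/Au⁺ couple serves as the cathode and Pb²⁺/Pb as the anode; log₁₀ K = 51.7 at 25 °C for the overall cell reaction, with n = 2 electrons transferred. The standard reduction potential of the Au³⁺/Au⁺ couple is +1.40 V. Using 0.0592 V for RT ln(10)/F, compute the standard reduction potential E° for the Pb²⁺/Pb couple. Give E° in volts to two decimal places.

E°cell = (0.0592/n)·log K = (0.0592/2)(51.7) = +1.530 V.
Since Au³⁺/Au⁺ is the cathode and Pb²⁺/Pb the anode, E°cell = E°(Au³⁺/Au⁺) − E°(Pb²⁺/Pb).
So E°(Pb²⁺/Pb) = E°(Au³⁺/Au⁺) − E°cell = (+1.40) − (+1.530) = -0.13 V.

-0.13 V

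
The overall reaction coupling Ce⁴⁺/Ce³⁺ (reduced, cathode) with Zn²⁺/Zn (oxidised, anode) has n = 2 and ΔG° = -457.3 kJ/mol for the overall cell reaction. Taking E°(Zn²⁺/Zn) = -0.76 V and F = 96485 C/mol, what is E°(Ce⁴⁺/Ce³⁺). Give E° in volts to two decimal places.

E°cell = −ΔG°/(nF) = −(-457.3×10³)/((2)(96485)) = +2.370 V.
Since Ce⁴⁺/Ce³⁺ is the cathode and Zn²⁺/Zn the anode, E°cell = E°(Ce⁴⁺/Ce³⁺) − E°(Zn²⁺/Zn).
So E°(Ce⁴⁺/Ce³⁺) = E°cell + E°(Zn²⁺/Zn) = +2.370 + (-0.76) = +1.61 V.

+1.61 V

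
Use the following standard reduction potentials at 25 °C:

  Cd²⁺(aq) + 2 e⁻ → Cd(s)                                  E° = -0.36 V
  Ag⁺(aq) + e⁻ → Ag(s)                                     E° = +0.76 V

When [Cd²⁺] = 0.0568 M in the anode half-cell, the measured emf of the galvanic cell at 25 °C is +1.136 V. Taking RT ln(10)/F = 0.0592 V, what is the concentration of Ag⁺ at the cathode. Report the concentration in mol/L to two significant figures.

Ag⁺/Ag is the cathode, Cd²⁺/Cd the anode: E°cell = +1.12 V, n = 2.
Overall reaction: 2 Ag⁺(aq) + Cd(s) → 2 Ag(s) + Cd²⁺(aq); Q = [Cd²⁺]^1/[Ag⁺]^2.
From E = E° − (0.0592/n) log Q: log Q = (E° − E)·n/0.0592 = (+1.12 − (+1.136))·2/0.0592 = -0.5405.
So 2·log[Ag⁺] = 1·log(0.0568) − log Q = -1.2457 − (-0.5405) = -0.7052; log[Ag⁺] = -0.7052 / 2 = -0.3526; [Ag⁺] = 10^(-0.3526) ≈ 0.44 M.

0.44 M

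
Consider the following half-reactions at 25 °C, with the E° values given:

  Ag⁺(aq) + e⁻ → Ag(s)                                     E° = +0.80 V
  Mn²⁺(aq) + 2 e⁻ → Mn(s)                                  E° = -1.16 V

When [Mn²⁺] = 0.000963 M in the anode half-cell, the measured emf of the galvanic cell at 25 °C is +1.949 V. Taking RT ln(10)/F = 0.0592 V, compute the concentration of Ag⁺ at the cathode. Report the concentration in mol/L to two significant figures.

Ag⁺/Ag is the cathode, Mn²⁺/Mn the anode: E°cell = +1.96 V, n = 2.
Overall reaction: 2 Ag⁺(aq) + Mn(s) → 2 Ag(s) + Mn²⁺(aq); Q = [Mn²⁺]^1/[Ag⁺]^2.
From E = E° − (0.0592/n) log Q: log Q = (E° − E)·n/0.0592 = (+1.96 − (+1.949))·2/0.0592 = 0.3716.
So 2·log[Ag⁺] = 1·log(0.000963) − log Q = -3.0164 − (0.3716) = -3.3880; log[Ag⁺] = -3.3880 / 2 = -1.6940; [Ag⁺] = 10^(-1.6940) ≈ 0.020 M.

0.020 M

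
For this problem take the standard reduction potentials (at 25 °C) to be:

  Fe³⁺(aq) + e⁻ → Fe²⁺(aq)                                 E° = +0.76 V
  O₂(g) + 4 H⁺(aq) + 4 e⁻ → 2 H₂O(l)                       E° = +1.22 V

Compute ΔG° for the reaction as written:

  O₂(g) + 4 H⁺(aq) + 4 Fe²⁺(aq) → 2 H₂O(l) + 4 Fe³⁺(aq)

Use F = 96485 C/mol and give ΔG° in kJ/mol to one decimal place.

-177.5 kJ/mol

As written, O₂/H₂O is reduced (cathode) and Fe³⁺/Fe²⁺ is oxidised (anode), so E°cell = (+1.22) − (+0.76) = +0.46 V.
Balancing electrons gives n = 4.
ΔG° = −nFE° = −(4)(96485)(+0.46) = -177,532 J = -177.5 kJ/mol.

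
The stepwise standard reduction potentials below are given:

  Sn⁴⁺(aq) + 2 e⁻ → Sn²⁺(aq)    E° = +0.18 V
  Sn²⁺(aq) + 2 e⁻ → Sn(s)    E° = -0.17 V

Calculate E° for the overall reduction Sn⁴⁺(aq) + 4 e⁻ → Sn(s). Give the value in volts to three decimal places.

+0.005 V

Adding the free-energy changes (−nFE°) of the two steps gives −n₃FE°₃ = −n₁FE°₁ − n₂FE°₂.
E°₃ = (2×+0.18 + 2×-0.17) / 4 = (+0.020) / 4 = +0.005 V.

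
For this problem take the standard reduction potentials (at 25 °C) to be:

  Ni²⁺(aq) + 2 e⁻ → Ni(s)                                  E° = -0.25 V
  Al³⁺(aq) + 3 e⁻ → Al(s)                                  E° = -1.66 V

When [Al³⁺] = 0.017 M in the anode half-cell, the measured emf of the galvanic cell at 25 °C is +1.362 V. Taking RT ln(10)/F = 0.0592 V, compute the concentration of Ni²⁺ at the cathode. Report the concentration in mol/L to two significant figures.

Ni²⁺/Ni is the cathode, Al³⁺/Al the anode: E°cell = +1.41 V, n = 6.
Overall reaction: 3 Ni²⁺(aq) + 2 Al(s) → 3 Ni(s) + 2 Al³⁺(aq); Q = [Al³⁺]^2/[Ni²⁺]^3.
From E = E° − (0.0592/n) log Q: log Q = (E° − E)·n/0.0592 = (+1.41 − (+1.362))·6/0.0592 = 4.8649.
So 3·log[Ni²⁺] = 2·log(0.017) − log Q = -3.5391 − (4.8649) = -8.4040; log[Ni²⁺] = -8.4040 / 3 = -2.8013; [Ni²⁺] = 10^(-2.8013) ≈ 0.0016 M.

0.0016 M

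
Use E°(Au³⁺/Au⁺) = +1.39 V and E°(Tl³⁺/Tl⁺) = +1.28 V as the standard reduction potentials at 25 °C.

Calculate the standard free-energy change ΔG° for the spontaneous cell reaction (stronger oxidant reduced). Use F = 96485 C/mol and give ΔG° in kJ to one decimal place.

Au³⁺/Au⁺ (E° = +1.39 V) is the cathode; Tl³⁺/Tl⁺ (E° = +1.28 V) is the anode, so E°cell = +0.11 V.
Balancing electrons gives n = 2 (lcm of 2 and 2).
ΔG° = −nFE° = −(2)(96485)(+0.11) = -21,227 J = -21.2 kJ.

-21.2 kJ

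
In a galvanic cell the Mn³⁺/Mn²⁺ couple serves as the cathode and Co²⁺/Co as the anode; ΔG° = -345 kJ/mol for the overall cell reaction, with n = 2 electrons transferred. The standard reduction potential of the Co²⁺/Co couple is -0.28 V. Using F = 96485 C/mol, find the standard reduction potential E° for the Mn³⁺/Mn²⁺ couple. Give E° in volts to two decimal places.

+1.51 V

E°cell = −ΔG°/(nF) = −(-345×10³)/((2)(96485)) = +1.788 V.
Since Mn³⁺/Mn²⁺ is the cathode and Co²⁺/Co the anode, E°cell = E°(Mn³⁺/Mn²⁺) − E°(Co²⁺/Co).
So E°(Mn³⁺/Mn²⁺) = E°cell + E°(Co²⁺/Co) = +1.788 + (-0.28) = +1.51 V.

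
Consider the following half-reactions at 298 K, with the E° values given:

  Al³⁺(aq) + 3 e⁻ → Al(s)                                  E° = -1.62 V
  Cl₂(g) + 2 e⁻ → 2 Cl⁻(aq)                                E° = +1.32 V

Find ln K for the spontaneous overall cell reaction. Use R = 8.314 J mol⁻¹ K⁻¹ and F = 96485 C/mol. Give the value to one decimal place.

Cathode: Cl₂/Cl⁻; anode: Al³⁺/Al. E°cell = (+1.32) − (-1.62) = +2.94 V, with n = 6.
ΔG° = −nFE° = −RT ln K, so ln K = nFE°/(RT) = (6)(96485)(+2.94) / ((8.314)(298)) = 686.961.

687.0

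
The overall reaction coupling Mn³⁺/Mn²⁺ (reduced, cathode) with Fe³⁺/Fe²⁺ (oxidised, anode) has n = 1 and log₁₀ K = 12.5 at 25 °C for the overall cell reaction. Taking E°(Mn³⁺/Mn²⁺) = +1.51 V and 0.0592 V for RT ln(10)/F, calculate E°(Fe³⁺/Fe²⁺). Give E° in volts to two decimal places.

E°cell = (0.0592/n)·log K = (0.0592/1)(12.5) = +0.740 V.
Since Mn³⁺/Mn²⁺ is the cathode and Fe³⁺/Fe²⁺ the anode, E°cell = E°(Mn³⁺/Mn²⁺) − E°(Fe³⁺/Fe²⁺).
So E°(Fe³⁺/Fe²⁺) = E°(Mn³⁺/Mn²⁺) − E°cell = (+1.51) − (+0.740) = +0.77 V.

+0.77 V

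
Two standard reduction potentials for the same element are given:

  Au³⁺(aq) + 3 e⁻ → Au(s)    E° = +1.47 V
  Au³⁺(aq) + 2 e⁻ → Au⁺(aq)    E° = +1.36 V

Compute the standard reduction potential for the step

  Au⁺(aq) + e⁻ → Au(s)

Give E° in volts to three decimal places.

Sequential free energies add, so n₃E°₃ = n₁E°₁ + n₂E°₂.
With n₃ = 3, and the known step contributing 2×(+1.36) V, the unknown satisfies 1·E° = 3×(+1.47) − 2×(+1.36) = +1.690.
E° = +1.690 / 1 = +1.690 V.

+1.690 V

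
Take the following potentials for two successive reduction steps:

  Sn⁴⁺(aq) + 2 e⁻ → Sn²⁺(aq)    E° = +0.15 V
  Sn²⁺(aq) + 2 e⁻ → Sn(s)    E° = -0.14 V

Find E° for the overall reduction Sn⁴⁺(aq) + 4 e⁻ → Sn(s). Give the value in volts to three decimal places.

+0.005 V

Adding the free-energy changes (−nFE°) of the two steps gives −n₃FE°₃ = −n₁FE°₁ − n₂FE°₂.
E°₃ = (2×+0.15 + 2×-0.14) / 4 = (+0.020) / 4 = +0.005 V.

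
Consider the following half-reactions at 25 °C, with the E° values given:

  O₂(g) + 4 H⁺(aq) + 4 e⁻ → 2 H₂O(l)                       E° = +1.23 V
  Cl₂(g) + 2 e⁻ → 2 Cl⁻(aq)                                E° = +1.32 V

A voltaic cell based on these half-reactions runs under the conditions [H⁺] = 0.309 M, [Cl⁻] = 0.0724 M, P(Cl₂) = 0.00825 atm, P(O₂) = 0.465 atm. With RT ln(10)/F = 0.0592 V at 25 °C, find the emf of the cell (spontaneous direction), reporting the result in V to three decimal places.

Cl₂/Cl⁻ is the cathode (higher E°), O₂/H₂O the anode: E°cell = +1.32 − (+1.23) = +0.09 V, n = 4.
Overall: 2 Cl₂(g) + 2 H₂O(l) → 4 Cl⁻(aq) + O₂(g) + 4 H⁺(aq)
Q = [Cl⁻]^4·P(O₂)·[H⁺]^4 / (P(Cl₂)^2); log Q = -2.767.
E = E° − (0.0592/n) log Q = +0.09 − (0.0592/4)(-2.767) = +0.131 V.

+0.131 V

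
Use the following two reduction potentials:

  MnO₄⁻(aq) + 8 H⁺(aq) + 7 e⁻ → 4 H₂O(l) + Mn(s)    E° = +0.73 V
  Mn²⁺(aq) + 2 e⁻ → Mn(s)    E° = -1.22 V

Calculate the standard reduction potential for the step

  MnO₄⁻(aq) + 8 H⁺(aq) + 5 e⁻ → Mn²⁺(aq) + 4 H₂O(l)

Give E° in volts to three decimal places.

+1.510 V

Sequential free energies add, so n₃E°₃ = n₁E°₁ + n₂E°₂.
With n₃ = 7, and the known step contributing 2×(-1.22) V, the unknown satisfies 5·E° = 7×(+0.73) − 2×(-1.22) = +7.550.
E° = +7.550 / 5 = +1.510 V.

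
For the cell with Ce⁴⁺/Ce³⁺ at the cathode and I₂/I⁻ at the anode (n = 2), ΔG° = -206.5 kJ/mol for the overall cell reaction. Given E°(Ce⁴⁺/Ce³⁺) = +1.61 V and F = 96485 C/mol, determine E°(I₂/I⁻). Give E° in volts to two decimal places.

E°cell = −ΔG°/(nF) = −(-206.5×10³)/((2)(96485)) = +1.070 V.
Since Ce⁴⁺/Ce³⁺ is the cathode and I₂/I⁻ the anode, E°cell = E°(Ce⁴⁺/Ce³⁺) − E°(I₂/I⁻).
So E°(I₂/I⁻) = E°(Ce⁴⁺/Ce³⁺) − E°cell = (+1.61) − (+1.070) = +0.54 V.

+0.54 V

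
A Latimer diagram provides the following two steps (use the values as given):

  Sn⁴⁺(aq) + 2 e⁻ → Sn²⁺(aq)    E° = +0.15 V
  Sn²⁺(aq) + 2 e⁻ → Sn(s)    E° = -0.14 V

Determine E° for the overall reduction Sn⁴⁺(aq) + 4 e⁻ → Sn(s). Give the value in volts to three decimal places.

+0.005 V

Adding the free-energy changes (−nFE°) of the two steps gives −n₃FE°₃ = −n₁FE°₁ − n₂FE°₂.
E°₃ = (2×+0.15 + 2×-0.14) / 4 = (+0.020) / 4 = +0.005 V.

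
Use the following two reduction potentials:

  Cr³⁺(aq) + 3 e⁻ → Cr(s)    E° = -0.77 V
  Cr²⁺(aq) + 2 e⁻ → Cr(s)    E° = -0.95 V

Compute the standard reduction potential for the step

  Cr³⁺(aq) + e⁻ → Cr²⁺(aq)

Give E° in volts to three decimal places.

-0.410 V

Sequential free energies add, so n₃E°₃ = n₁E°₁ + n₂E°₂.
With n₃ = 3, and the known step contributing 2×(-0.95) V, the unknown satisfies 1·E° = 3×(-0.77) − 2×(-0.95) = -0.410.
E° = -0.410 / 1 = -0.410 V.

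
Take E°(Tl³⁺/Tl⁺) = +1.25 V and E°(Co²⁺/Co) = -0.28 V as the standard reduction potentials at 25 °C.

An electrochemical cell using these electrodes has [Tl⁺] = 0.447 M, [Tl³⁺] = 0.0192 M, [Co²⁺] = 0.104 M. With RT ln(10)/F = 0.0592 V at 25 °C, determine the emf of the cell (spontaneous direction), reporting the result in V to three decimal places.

Tl³⁺/Tl⁺ is the cathode (higher E°), Co²⁺/Co the anode: E°cell = +1.25 − (-0.28) = +1.53 V, n = 2.
Overall: Tl³⁺(aq) + Co(s) → Tl⁺(aq) + Co²⁺(aq)
Q = [Tl⁺]·[Co²⁺] / ([Tl³⁺]); log Q = 0.384.
E = E° − (0.0592/n) log Q = +1.53 − (0.0592/2)(0.384) = +1.519 V.

+1.519 V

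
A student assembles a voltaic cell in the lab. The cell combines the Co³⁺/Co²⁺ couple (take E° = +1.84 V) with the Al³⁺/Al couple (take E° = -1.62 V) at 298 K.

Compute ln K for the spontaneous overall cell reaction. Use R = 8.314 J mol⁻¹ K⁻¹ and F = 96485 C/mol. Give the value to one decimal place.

Cathode: Co³⁺/Co²⁺; anode: Al³⁺/Al. E°cell = (+1.84) − (-1.62) = +3.46 V, with n = 3.
ΔG° = −nFE° = −RT ln K, so ln K = nFE°/(RT) = (3)(96485)(+3.46) / ((8.314)(298)) = 404.232.

404.2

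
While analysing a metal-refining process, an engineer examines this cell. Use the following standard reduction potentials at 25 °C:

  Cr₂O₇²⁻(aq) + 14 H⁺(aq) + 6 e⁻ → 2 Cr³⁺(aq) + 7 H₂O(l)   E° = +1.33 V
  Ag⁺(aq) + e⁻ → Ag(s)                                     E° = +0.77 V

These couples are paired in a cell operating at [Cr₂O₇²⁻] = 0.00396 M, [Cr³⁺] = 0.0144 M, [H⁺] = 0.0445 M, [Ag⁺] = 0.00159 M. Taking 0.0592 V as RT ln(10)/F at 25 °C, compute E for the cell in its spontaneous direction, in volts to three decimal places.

+0.552 V

Cr₂O₇²⁻/Cr³⁺ is the cathode (higher E°), Ag⁺/Ag the anode: E°cell = +1.33 − (+0.77) = +0.56 V, n = 6.
Overall: Cr₂O₇²⁻(aq) + 14 H⁺(aq) + 6 Ag(s) → 2 Cr³⁺(aq) + 7 H₂O(l) + 6 Ag⁺(aq)
Q = [Cr³⁺]^2·[Ag⁺]^6 / ([Cr₂O₇²⁻]·[H⁺]^14); log Q = 0.850.
E = E° − (0.0592/n) log Q = +0.56 − (0.0592/6)(0.850) = +0.552 V.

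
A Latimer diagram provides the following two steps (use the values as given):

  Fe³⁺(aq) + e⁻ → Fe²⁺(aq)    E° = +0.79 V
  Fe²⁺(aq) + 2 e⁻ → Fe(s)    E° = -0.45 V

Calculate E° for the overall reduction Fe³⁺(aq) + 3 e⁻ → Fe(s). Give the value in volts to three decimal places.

-0.037 V

Since ΔG° = −nFE° is additive over sequential reductions, n₃E°₃ = n₁E°₁ + n₂E°₂.
E°₃ = (1×+0.79 + 2×-0.45) / 3 = (-0.110) / 3 = -0.037 V.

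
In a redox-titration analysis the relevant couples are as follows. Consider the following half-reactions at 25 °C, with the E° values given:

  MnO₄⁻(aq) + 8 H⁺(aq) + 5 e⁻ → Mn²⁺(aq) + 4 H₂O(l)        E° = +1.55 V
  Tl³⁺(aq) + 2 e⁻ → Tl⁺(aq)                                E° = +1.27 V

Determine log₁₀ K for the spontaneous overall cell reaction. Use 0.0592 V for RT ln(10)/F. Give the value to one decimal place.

47.3

Cathode: MnO₄⁻/Mn²⁺; anode: Tl³⁺/Tl⁺. E°cell = +0.28 V, n = 10.
log K = nE°cell / 0.0592 = (10)(+0.28) / 0.0592 = 47.3.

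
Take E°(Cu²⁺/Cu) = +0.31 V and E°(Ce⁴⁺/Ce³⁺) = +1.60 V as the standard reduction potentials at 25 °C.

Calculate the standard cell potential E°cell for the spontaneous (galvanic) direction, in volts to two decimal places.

The Ce⁴⁺/Ce³⁺ couple has the higher reduction potential, so it is the cathode; Cu²⁺/Cu is oxidised at the anode.
E°cell = E°(cathode) − E°(anode) = (+1.60) − (+0.31) = +1.29 V.
Since E°cell > 0, the reaction is spontaneous under standard conditions.

+1.29 V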